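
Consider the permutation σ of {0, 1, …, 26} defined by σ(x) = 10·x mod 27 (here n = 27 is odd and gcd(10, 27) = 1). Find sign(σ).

+1

Orbit of 19 under x↦10x: [19, 1, 10]… (length divides ord_27(10)).
Cycle lengths of π_10 on ℤ/27ℤ: [3, 3, 3, 3, 3, 3, 1, 1, 1, 1, 1, 1, 1, 1, 1]; 15 cycles in total.
sign(π) = (−1)^{n − #cycles} = (−1)^{27−15} = (−1)^12 = +1.
Check: (10/27) = +1 by Zolotarev.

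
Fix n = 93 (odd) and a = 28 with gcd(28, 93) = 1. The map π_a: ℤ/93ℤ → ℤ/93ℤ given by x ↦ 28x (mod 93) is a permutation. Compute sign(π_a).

Trace 25: π^k(25) = [25, 49, 70, 7, 10, 1, 28] for k=0..6.
Cycle lengths of π_28 on ℤ/93ℤ: [15, 15, 15, 15, 15, 15, 1, 1, 1]; 9 cycles in total.
n − c = 93 − 9 = 84; sign = (−1)^84 = +1.

+1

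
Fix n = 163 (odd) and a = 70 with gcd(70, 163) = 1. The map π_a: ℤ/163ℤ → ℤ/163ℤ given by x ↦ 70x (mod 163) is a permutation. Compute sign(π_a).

Trace 55: π^k(55) = [55, 101, 61, 32, 121, 157, 69] for k=0..6.
Decompose π into cycles: lengths [162, 1] (2 cycles, including the fixed point 0).
With 2 cycles on 163 points, sign = (−1)^{163−2} = -1.

-1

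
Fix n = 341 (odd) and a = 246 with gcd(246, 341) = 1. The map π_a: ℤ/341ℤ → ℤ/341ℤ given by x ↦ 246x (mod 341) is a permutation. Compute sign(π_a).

Start at x=47: 47 → 309 → 312 → 27 → 163 → 201 → 1 → … (one orbit).
36 cycles of lengths [10, 10, 10, 10, 10, 10, 10, 10, 10, 10, 10, 10, 10, 10, 10, 10, 10, 10, 10, 10, 10, 10, 10, 10, 10, 10, 10, 10, 10, 10, 10, 10, 10, 5, 5, 1].
341 − 36 = 305 transpositions; sign(π) = (−1)^305 = -1.

-1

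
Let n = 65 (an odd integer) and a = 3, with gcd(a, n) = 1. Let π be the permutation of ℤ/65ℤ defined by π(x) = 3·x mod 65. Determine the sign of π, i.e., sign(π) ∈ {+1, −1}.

-1

Start at x=14: 14 → 42 → 61 → 53 → 29 → 22 → 1 → … (one orbit).
The orbit structure of x ↦ 3x mod 65: 10 orbits of sizes [12, 12, 12, 12, 4, 3, 3, 3, 3, 1].
10 cycles on 65: each ℓ→(−1)^(ℓ−1), product (−1)^55 = -1.
Via Zolotarev, sign(π_{3}) = (3|65) = -1.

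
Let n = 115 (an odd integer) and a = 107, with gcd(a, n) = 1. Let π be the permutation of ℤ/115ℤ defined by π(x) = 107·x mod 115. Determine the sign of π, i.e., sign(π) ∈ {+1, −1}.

+1

Orbit of 16 under x↦107x: [16, 102, 104, 88, 101, 112, 24]… (length divides ord_115(107)).
5 cycles of lengths [44, 44, 22, 4, 1].
115 − 5 = 110 transpositions; sign(π) = (−1)^110 = +1.
Zolotarev: (107|115) = +1, matching the cycle-count sign.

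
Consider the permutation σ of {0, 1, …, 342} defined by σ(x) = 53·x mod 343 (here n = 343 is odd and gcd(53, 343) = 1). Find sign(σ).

+1

Start at x=190: 190 → 123 → 2 → 106 → 130 → 30 → 218 → … (one orbit).
Cycle lengths of π_53 on ℤ/343ℤ: [147, 147, 21, 21, 3, 3, 1]; 7 cycles in total.
7 cycles on 343: each ℓ→(−1)^(ℓ−1), product (−1)^336 = +1.
(53|343)_J = +1 (Zolotarev's lemma cross-check).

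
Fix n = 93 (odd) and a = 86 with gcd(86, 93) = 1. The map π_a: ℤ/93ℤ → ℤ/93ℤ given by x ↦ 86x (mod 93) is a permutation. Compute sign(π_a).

+1

Orbit of 49 under x↦86x: [49, 29, 76, 26, 4, 65, 10]… (length divides ord_93(86)).
The orbit structure of x ↦ 86x mod 93: 5 orbits of sizes [30, 30, 30, 2, 1].
n − c = 93 − 5 = 88; sign = (−1)^88 = +1.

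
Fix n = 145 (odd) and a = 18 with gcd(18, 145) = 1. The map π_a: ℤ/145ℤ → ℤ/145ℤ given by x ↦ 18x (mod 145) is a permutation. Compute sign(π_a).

Trace 4: π^k(4) = [4, 72, 136, 128, 129, 2, 36] for k=0..6.
π_18 has 7 disjoint cycles with lengths [28, 28, 28, 28, 28, 4, 1] on {0,…,144}.
7 cycles on 145: each ℓ→(−1)^(ℓ−1), product (−1)^138 = +1.

+1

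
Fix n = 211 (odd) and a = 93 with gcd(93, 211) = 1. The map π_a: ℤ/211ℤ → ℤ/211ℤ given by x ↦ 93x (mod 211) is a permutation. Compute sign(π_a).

Orbit of 126 under x↦93x: [126, 113, 170, 196, 82, 30, 47]… (length divides ord_211(93)).
The orbit structure of x ↦ 93x mod 211: 3 orbits of sizes [105, 105, 1].
211 − 3 = 208 transpositions; sign(π) = (−1)^208 = +1.

+1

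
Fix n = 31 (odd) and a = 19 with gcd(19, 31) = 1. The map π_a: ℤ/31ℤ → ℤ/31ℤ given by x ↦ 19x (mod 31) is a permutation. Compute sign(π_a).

+1

Start at x=10: 10 → 4 → 14 → 18 → 1 → 19 → 20 → … (one orbit).
Cycle lengths of π_19 on ℤ/31ℤ: [15, 15, 1]; 3 cycles in total.
Σ(ℓ_i−1) = 31−3 = 28; sign = (−1)^28 = +1.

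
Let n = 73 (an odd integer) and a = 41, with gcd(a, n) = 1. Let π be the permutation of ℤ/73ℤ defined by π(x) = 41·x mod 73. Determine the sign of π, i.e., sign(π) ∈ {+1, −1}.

+1

Trace 16: π^k(16) = [16, 72, 32, 71, 64, 69, 55] for k=0..6.
Cycle lengths of π_41 on ℤ/73ℤ: [18, 18, 18, 18, 1]; 5 cycles in total.
73 − 5 = 68 transpositions; sign(π) = (−1)^68 = +1.
Check: (41/73) = +1 by Zolotarev.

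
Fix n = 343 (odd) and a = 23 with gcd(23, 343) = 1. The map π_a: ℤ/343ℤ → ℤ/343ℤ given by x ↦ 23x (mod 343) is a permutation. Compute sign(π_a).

+1

Start at x=109: 109 → 106 → 37 → 165 → 22 → 163 → 319 → … (one orbit).
7 cycles of lengths [147, 147, 21, 21, 3, 3, 1].
7 cycles on 343: each ℓ→(−1)^(ℓ−1), product (−1)^336 = +1.
(23|343)_J = +1 (Zolotarev's lemma cross-check).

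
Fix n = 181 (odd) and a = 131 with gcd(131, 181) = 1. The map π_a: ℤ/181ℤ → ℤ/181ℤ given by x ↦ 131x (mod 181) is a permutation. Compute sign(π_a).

-1

Trace 23: π^k(23) = [23, 117, 123, 4, 162, 45, 103] for k=0..6.
2 cycles of lengths [180, 1].
Σ(ℓ_i−1) = 181−2 = 179; sign = (−1)^179 = -1.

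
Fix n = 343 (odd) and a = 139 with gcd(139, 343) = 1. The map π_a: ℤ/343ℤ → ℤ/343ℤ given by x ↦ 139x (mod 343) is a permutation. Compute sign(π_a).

Trace 64: π^k(64) = [64, 321, 29, 258, 190, 342, 204] for k=0..6.
The orbit structure of x ↦ 139x mod 343: 10 orbits of sizes [98, 98, 98, 14, 14, 14, 2, 2, 2, 1].
10 cycles on 343: each ℓ→(−1)^(ℓ−1), product (−1)^333 = -1.
(139|343)_J = -1 (Zolotarev's lemma cross-check).

-1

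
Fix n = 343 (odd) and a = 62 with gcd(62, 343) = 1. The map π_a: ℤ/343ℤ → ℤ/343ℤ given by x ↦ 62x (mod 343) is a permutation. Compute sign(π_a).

Orbit of 55 under x↦62x: [55, 323, 132, 295, 111, 22, 335]… (length divides ord_343(62)).
The orbit structure of x ↦ 62x mod 343: 10 orbits of sizes [98, 98, 98, 14, 14, 14, 2, 2, 2, 1].
With 10 cycles on 343 points, sign = (−1)^{343−10} = -1.

-1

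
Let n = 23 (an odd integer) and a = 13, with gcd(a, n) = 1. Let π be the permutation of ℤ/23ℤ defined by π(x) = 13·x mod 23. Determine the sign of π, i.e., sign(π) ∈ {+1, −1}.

Start at x=18: 18 → 4 → 6 → 9 → 2 → 3 → 16 → … (one orbit).
Cycle type of π: 11×2 + 1; total 3 cycles.
Σ(ℓ_i−1) = 23−3 = 20; sign = (−1)^20 = +1.

+1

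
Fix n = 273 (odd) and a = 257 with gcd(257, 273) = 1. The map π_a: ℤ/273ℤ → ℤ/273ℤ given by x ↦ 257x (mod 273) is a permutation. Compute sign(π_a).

+1

Start at x=272: 272 → 16 → 17 → 1 → 257 → 256 → 272 (one orbit).
π_257 has 47 disjoint cycles with lengths [6, 6, 6, 6, 6, 6, 6, 6, 6, 6, 6, 6, 6, 6, 6, 6, 6, 6, 6, 6, 6, 6, 6, 6, 6, 6, 6, 6, 6, 6, 6, 6, 6, 6, 6, 6, 6, 6, 6, 6, 6, 6, 6, 6, 6, 2, 1] on {0,…,272}.
273 − 47 = 226 transpositions; sign(π) = (−1)^226 = +1.
Zolotarev: (257|273) = +1, matching the cycle-count sign.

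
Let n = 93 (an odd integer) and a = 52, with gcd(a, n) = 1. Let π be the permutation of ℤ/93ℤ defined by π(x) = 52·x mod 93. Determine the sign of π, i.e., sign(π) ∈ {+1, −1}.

-1

Orbit of 88 under x↦52x: [88, 19, 58, 40, 34, 1, 52]… (length divides ord_93(52)).
Cycle lengths of π_52 on ℤ/93ℤ: [30, 30, 30, 1, 1, 1]; 6 cycles in total.
sign(π) = (−1)^{n − #cycles} = (−1)^{93−6} = (−1)^87 = -1.
Via Zolotarev, sign(π_{52}) = (52|93) = -1.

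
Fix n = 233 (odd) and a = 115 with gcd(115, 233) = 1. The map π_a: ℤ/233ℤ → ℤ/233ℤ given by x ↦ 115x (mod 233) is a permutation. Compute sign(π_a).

Trace 15: π^k(15) = [15, 94, 92, 95, 207, 39, 58] for k=0..6.
Decompose π into cycles: lengths [232, 1] (2 cycles, including the fixed point 0).
Σ(ℓ_i−1) = 233−2 = 231; sign = (−1)^231 = -1.
Check: (115/233) = -1 by Zolotarev.

-1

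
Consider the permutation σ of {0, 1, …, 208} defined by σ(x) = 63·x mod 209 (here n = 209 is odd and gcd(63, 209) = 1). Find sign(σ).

Trace 197: π^k(197) = [197, 80, 24, 49, 161, 111, 96] for k=0..6.
π_63 has 6 disjoint cycles with lengths [90, 90, 10, 9, 9, 1] on {0,…,208}.
n − c = 209 − 6 = 203; sign = (−1)^203 = -1.

-1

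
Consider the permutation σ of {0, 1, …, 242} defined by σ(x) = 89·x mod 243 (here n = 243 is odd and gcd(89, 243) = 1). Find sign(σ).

-1

Orbit of 134 under x↦89x: [134, 19, 233, 82, 8, 226, 188]… (length divides ord_243(89)).
Cycle type of π: 54×3 + 18×3 + 6×3 + 2×4 + 1; total 14 cycles.
n − c = 243 − 14 = 229; sign = (−1)^229 = -1.
Check: (89/243) = -1 by Zolotarev.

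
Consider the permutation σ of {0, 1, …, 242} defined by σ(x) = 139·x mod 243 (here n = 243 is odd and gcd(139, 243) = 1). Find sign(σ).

+1

Start at x=1: 1 → 139 → 124 → 226 → 67 → 79 → 46 → … (one orbit).
Decompose π into cycles: lengths [81, 81, 27, 27, 9, 9, 3, 3, 1, 1, 1] (11 cycles, including the fixed point 0).
243 − 11 = 232 transpositions; sign(π) = (−1)^232 = +1.
The Jacobi symbol (139|243) = +1 (Zolotarev) agrees.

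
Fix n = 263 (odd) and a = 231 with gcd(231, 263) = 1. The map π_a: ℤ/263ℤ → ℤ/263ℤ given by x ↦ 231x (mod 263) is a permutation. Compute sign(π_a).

-1

Orbit of 47 under x↦231x: [47, 74, 262, 32, 28, 156, 5]… (length divides ord_263(231)).
Cycle lengths of π_231 on ℤ/263ℤ: [262, 1]; 2 cycles in total.
With 2 cycles on 263 points, sign = (−1)^{263−2} = -1.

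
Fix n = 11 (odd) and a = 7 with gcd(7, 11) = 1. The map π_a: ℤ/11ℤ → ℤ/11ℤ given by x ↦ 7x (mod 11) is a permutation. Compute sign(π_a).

-1

Trace 7: π^k(7) = [7, 5, 2, 3, 10, 4, 6] for k=0..6.
Decompose π into cycles: lengths [10, 1] (2 cycles, including the fixed point 0).
2 cycles on 11: each ℓ→(−1)^(ℓ−1), product (−1)^9 = -1.
Via Zolotarev, sign(π_{7}) = (7|11) = -1.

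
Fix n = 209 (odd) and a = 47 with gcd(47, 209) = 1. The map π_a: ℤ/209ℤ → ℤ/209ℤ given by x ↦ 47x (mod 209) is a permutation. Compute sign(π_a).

Start at x=45: 45 → 25 → 130 → 49 → 4 → 188 → 58 → … (one orbit).
π_47 has 9 disjoint cycles with lengths [45, 45, 45, 45, 9, 9, 5, 5, 1] on {0,…,208}.
n − c = 209 − 9 = 200; sign = (−1)^200 = +1.

+1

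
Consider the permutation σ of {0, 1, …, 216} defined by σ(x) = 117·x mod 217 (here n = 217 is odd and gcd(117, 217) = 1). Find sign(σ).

Trace 190: π^k(190) = [190, 96, 165, 209, 149, 73, 78] for k=0..6.
Cycle type of π: 30×7 + 6 + 1; total 9 cycles.
n − c = 217 − 9 = 208; sign = (−1)^208 = +1.
Via Zolotarev, sign(π_{117}) = (117|217) = +1.

+1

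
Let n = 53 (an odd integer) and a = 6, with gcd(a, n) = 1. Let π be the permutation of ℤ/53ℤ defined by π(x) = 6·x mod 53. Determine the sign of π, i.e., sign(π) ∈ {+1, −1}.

Trace 47: π^k(47) = [47, 17, 49, 29, 15, 37, 10] for k=0..6.
3 cycles of lengths [26, 26, 1].
n − c = 53 − 3 = 50; sign = (−1)^50 = +1.
Zolotarev: (6|53) = +1, matching the cycle-count sign.

+1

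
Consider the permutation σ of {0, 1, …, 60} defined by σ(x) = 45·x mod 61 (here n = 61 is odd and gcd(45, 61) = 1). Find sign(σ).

Trace 20: π^k(20) = [20, 46, 57, 3, 13, 36, 34] for k=0..6.
Cycle lengths of π_45 on ℤ/61ℤ: [30, 30, 1]; 3 cycles in total.
61 − 3 = 58 transpositions; sign(π) = (−1)^58 = +1.
The Jacobi symbol (45|61) = +1 (Zolotarev) agrees.

+1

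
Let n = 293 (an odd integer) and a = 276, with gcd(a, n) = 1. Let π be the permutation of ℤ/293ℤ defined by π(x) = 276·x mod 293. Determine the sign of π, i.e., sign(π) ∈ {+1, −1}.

Trace 161: π^k(161) = [161, 193, 235, 107, 232, 158, 244] for k=0..6.
π_276 has 3 disjoint cycles with lengths [146, 146, 1] on {0,…,292}.
Σ(ℓ_i−1) = 293−3 = 290; sign = (−1)^290 = +1.

+1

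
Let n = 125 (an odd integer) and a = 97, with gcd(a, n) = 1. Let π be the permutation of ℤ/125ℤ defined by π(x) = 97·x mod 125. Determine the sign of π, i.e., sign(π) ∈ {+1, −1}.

Trace 69: π^k(69) = [69, 68, 96, 62, 14, 108, 101] for k=0..6.
Cycle lengths of π_97 on ℤ/125ℤ: [100, 20, 4, 1]; 4 cycles in total.
125 − 4 = 121 transpositions; sign(π) = (−1)^121 = -1.
The Jacobi symbol (97|125) = -1 (Zolotarev) agrees.

-1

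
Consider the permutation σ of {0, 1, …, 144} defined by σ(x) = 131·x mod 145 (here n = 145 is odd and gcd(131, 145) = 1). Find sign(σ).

Start at x=121: 121 → 46 → 81 → 26 → 71 → 21 → 141 → … (one orbit).
π_131 has 10 disjoint cycles with lengths [28, 28, 28, 28, 28, 1, 1, 1, 1, 1] on {0,…,144}.
Σ(ℓ_i−1) = 145−10 = 135; sign = (−1)^135 = -1.

-1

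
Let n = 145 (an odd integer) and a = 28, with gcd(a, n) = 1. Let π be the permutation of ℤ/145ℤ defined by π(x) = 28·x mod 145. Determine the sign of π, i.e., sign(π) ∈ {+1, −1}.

Orbit of 57 under x↦28x: [57, 1, 28, 59]… (length divides ord_145(28)).
Cycle lengths of π_28 on ℤ/145ℤ: [4, 4, 4, 4, 4, 4, 4, 4, 4, 4, 4, 4, 4, 4, 4, 4, 4, 4, 4, 4, 4, 4, 4, 4, 4, 4, 4, 4, 4, 2, 2, 2, 2, 2, 2, 2, 2, 2, 2, 2, 2, 2, 2, 1]; 44 cycles in total.
44 cycles on 145: each ℓ→(−1)^(ℓ−1), product (−1)^101 = -1.
Via Zolotarev, sign(π_{28}) = (28|145) = -1.

-1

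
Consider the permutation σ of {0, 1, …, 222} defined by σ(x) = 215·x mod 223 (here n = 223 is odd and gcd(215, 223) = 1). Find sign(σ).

Trace 159: π^k(159) = [159, 66, 141, 210, 104, 60, 189] for k=0..6.
The orbit structure of x ↦ 215x mod 223: 4 orbits of sizes [74, 74, 74, 1].
With 4 cycles on 223 points, sign = (−1)^{223−4} = -1.
Via Zolotarev, sign(π_{215}) = (215|223) = -1.

-1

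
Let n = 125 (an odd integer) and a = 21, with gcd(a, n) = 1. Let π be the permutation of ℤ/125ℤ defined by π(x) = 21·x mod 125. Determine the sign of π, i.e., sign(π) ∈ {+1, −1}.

+1

Orbit of 56 under x↦21x: [56, 51, 71, 116, 61, 31, 26]… (length divides ord_125(21)).
π_21 has 13 disjoint cycles with lengths [25, 25, 25, 25, 5, 5, 5, 5, 1, 1, 1, 1, 1] on {0,…,124}.
Σ(ℓ_i−1) = 125−13 = 112; sign = (−1)^112 = +1.
Zolotarev: (21|125) = +1, matching the cycle-count sign.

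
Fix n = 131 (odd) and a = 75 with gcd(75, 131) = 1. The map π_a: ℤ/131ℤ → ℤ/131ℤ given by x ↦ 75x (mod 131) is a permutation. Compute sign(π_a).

Orbit of 109 under x↦75x: [109, 53, 45, 100, 33, 117, 129]… (length divides ord_131(75)).
3 cycles of lengths [65, 65, 1].
n − c = 131 − 3 = 128; sign = (−1)^128 = +1.
Zolotarev: (75|131) = +1, matching the cycle-count sign.

+1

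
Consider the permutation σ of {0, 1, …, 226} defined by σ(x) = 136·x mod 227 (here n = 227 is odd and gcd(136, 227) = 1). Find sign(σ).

Orbit of 79 under x↦136x: [79, 75, 212, 3, 181, 100, 207]… (length divides ord_227(136)).
Cycle lengths of π_136 on ℤ/227ℤ: [113, 113, 1]; 3 cycles in total.
With 3 cycles on 227 points, sign = (−1)^{227−3} = +1.
Zolotarev: (136|227) = +1, matching the cycle-count sign.

+1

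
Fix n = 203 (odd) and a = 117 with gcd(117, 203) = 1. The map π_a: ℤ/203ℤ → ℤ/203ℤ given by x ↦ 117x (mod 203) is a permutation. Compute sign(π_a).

Trace 59: π^k(59) = [59, 1, 117, 88, 146, 30] for k=0..5.
58 cycles of lengths [6, 6, 6, 6, 6, 6, 6, 6, 6, 6, 6, 6, 6, 6, 6, 6, 6, 6, 6, 6, 6, 6, 6, 6, 6, 6, 6, 6, 6, 1, 1, 1, 1, 1, 1, 1, 1, 1, 1, 1, 1, 1, 1, 1, 1, 1, 1, 1, 1, 1, 1, 1, 1, 1, 1, 1, 1, 1].
Σ(ℓ_i−1) = 203−58 = 145; sign = (−1)^145 = -1.
(117|203)_J = -1 (Zolotarev's lemma cross-check).

-1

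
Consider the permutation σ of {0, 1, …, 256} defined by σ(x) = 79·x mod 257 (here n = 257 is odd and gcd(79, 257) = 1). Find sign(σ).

+1

Orbit of 223 under x↦79x: [223, 141, 88, 13, 256, 178, 184]… (length divides ord_257(79)).
π_79 has 3 disjoint cycles with lengths [128, 128, 1] on {0,…,256}.
sign(π) = (−1)^{n − #cycles} = (−1)^{257−3} = (−1)^254 = +1.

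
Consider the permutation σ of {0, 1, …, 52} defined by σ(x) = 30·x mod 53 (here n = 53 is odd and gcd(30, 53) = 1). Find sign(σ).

Orbit of 30 under x↦30x: [30, 52, 23, 1]… (length divides ord_53(30)).
The orbit structure of x ↦ 30x mod 53: 14 orbits of sizes [4, 4, 4, 4, 4, 4, 4, 4, 4, 4, 4, 4, 4, 1].
With 14 cycles on 53 points, sign = (−1)^{53−14} = -1.
Zolotarev: (30|53) = -1, matching the cycle-count sign.

-1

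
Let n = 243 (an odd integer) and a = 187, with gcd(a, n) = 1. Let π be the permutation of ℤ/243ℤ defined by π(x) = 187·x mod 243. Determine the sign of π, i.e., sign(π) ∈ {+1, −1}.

+1

Start at x=121: 121 → 28 → 133 → 85 → 100 → 232 → 130 → … (one orbit).
The orbit structure of x ↦ 187x mod 243: 11 orbits of sizes [81, 81, 27, 27, 9, 9, 3, 3, 1, 1, 1].
With 11 cycles on 243 points, sign = (−1)^{243−11} = +1.
Via Zolotarev, sign(π_{187}) = (187|243) = +1.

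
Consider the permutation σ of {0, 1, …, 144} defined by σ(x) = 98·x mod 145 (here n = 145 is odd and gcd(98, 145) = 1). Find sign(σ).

Trace 4: π^k(4) = [4, 102, 136, 133, 129, 27, 36] for k=0..6.
π_98 has 7 disjoint cycles with lengths [28, 28, 28, 28, 28, 4, 1] on {0,…,144}.
145 − 7 = 138 transpositions; sign(π) = (−1)^138 = +1.

+1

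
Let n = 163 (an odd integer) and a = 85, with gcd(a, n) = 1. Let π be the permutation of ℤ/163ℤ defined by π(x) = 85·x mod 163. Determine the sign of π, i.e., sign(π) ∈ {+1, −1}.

Start at x=140: 140 → 1 → 85 → 53 → 104 → 38 → 133 → … (one orbit).
Cycle lengths of π_85 on ℤ/163ℤ: [9, 9, 9, 9, 9, 9, 9, 9, 9, 9, 9, 9, 9, 9, 9, 9, 9, 9, 1]; 19 cycles in total.
With 19 cycles on 163 points, sign = (−1)^{163−19} = +1.

+1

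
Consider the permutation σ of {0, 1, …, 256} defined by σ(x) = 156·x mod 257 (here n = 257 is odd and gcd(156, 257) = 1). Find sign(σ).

Trace 46: π^k(46) = [46, 237, 221, 38, 17, 82, 199] for k=0..6.
π_156 has 2 disjoint cycles with lengths [256, 1] on {0,…,256}.
With 2 cycles on 257 points, sign = (−1)^{257−2} = -1.
Via Zolotarev, sign(π_{156}) = (156|257) = -1.

-1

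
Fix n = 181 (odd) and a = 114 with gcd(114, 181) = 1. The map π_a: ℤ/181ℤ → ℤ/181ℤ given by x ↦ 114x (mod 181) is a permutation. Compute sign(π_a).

+1

Start at x=117: 117 → 125 → 132 → 25 → 135 → 5 → 27 → … (one orbit).
13 cycles of lengths [15, 15, 15, 15, 15, 15, 15, 15, 15, 15, 15, 15, 1].
sign(π) = (−1)^{n − #cycles} = (−1)^{181−13} = (−1)^168 = +1.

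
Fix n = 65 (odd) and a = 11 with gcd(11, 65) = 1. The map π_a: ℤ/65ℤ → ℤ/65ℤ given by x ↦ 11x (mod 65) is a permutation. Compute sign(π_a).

-1

Start at x=1: 1 → 11 → 56 → 31 → 16 → 46 → 51 → … (one orbit).
10 cycles of lengths [12, 12, 12, 12, 12, 1, 1, 1, 1, 1].
65 − 10 = 55 transpositions; sign(π) = (−1)^55 = -1.
The Jacobi symbol (11|65) = -1 (Zolotarev) agrees.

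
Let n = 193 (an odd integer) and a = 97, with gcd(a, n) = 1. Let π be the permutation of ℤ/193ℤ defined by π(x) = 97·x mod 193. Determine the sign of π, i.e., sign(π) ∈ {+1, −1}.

+1

Orbit of 32 under x↦97x: [32, 16, 8, 4, 2, 1, 97]… (length divides ord_193(97)).
The orbit structure of x ↦ 97x mod 193: 3 orbits of sizes [96, 96, 1].
3 cycles on 193: each ℓ→(−1)^(ℓ−1), product (−1)^190 = +1.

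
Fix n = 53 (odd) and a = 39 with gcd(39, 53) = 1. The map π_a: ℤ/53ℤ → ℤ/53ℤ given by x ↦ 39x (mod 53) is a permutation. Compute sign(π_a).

Trace 19: π^k(19) = [19, 52, 14, 16, 41, 9, 33] for k=0..6.
The orbit structure of x ↦ 39x mod 53: 2 orbits of sizes [52, 1].
2 cycles on 53: each ℓ→(−1)^(ℓ−1), product (−1)^51 = -1.

-1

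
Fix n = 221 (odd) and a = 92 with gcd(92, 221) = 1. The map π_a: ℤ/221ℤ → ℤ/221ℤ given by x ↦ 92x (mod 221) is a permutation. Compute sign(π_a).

Start at x=40: 40 → 144 → 209 → 1 → 92 → 66 → 105 → … (one orbit).
26 cycles of lengths [16, 16, 16, 16, 16, 16, 16, 16, 16, 16, 16, 16, 16, 1, 1, 1, 1, 1, 1, 1, 1, 1, 1, 1, 1, 1].
With 26 cycles on 221 points, sign = (−1)^{221−26} = -1.

-1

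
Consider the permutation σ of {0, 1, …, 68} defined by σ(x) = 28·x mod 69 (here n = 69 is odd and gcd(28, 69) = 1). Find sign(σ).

-1

Start at x=28: 28 → 25 → 10 → 4 → 43 → 31 → 40 → … (one orbit).
π_28 has 6 disjoint cycles with lengths [22, 22, 22, 1, 1, 1] on {0,…,68}.
6 cycles on 69: each ℓ→(−1)^(ℓ−1), product (−1)^63 = -1.
(28|69)_J = -1 (Zolotarev's lemma cross-check).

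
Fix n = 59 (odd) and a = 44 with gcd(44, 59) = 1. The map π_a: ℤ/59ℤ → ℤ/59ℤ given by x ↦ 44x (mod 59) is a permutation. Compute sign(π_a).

-1

Orbit of 4 under x↦44x: [4, 58, 15, 11, 12, 56, 45]… (length divides ord_59(44)).
Cycle type of π: 58 + 1; total 2 cycles.
sign(π) = (−1)^{n − #cycles} = (−1)^{59−2} = (−1)^57 = -1.
Zolotarev: (44|59) = -1, matching the cycle-count sign.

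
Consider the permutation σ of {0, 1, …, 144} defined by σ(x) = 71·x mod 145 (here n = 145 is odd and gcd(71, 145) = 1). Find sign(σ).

+1

Start at x=141: 141 → 6 → 136 → 86 → 16 → 121 → 36 → … (one orbit).
Decompose π into cycles: lengths [14, 14, 14, 14, 14, 14, 14, 14, 14, 14, 1, 1, 1, 1, 1] (15 cycles, including the fixed point 0).
Σ(ℓ_i−1) = 145−15 = 130; sign = (−1)^130 = +1.
Check: (71/145) = +1 by Zolotarev.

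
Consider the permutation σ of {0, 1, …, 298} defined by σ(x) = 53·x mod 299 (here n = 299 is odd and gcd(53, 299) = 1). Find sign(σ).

Orbit of 248 under x↦53x: [248, 287, 261, 79, 1, 53, 118]… (length divides ord_299(53)).
The orbit structure of x ↦ 53x mod 299: 26 orbits of sizes [22, 22, 22, 22, 22, 22, 22, 22, 22, 22, 22, 22, 22, 1, 1, 1, 1, 1, 1, 1, 1, 1, 1, 1, 1, 1].
sign(π) = (−1)^{n − #cycles} = (−1)^{299−26} = (−1)^273 = -1.
The Jacobi symbol (53|299) = -1 (Zolotarev) agrees.

-1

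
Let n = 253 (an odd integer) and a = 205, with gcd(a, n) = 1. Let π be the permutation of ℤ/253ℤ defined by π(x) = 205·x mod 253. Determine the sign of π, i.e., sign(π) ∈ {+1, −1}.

Start at x=109: 109 → 81 → 160 → 163 → 19 → 100 → 7 → … (one orbit).
Cycle lengths of π_205 on ℤ/253ℤ: [110, 110, 22, 10, 1]; 5 cycles in total.
n − c = 253 − 5 = 248; sign = (−1)^248 = +1.

+1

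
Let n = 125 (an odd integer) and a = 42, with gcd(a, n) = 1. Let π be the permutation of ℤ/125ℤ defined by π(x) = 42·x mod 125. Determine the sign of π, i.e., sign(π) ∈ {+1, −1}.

Trace 26: π^k(26) = [26, 92, 114, 38, 96, 32, 94] for k=0..6.
π_42 has 4 disjoint cycles with lengths [100, 20, 4, 1] on {0,…,124}.
sign(π) = (−1)^{n − #cycles} = (−1)^{125−4} = (−1)^121 = -1.

-1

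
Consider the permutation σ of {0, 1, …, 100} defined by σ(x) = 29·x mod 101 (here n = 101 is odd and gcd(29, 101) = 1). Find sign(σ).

-1

Orbit of 76 under x↦29x: [76, 83, 84, 12, 45, 93, 71]… (length divides ord_101(29)).
π_29 has 2 disjoint cycles with lengths [100, 1] on {0,…,100}.
n − c = 101 − 2 = 99; sign = (−1)^99 = -1.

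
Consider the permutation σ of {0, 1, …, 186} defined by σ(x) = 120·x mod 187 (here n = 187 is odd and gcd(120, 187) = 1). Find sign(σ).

-1

Orbit of 1 under x↦120x: [1, 120]… (length divides ord_187(120)).
Cycle type of π: 2×85 + 1×17; total 102 cycles.
102 cycles on 187: each ℓ→(−1)^(ℓ−1), product (−1)^85 = -1.
The Jacobi symbol (120|187) = -1 (Zolotarev) agrees.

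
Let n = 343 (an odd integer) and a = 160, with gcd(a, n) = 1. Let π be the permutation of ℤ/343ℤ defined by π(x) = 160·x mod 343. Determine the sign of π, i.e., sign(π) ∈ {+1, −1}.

Orbit of 132 under x↦160x: [132, 197, 307, 71, 41, 43, 20]… (length divides ord_343(160)).
Decompose π into cycles: lengths [98, 98, 98, 14, 14, 14, 2, 2, 2, 1] (10 cycles, including the fixed point 0).
10 cycles on 343: each ℓ→(−1)^(ℓ−1), product (−1)^333 = -1.

-1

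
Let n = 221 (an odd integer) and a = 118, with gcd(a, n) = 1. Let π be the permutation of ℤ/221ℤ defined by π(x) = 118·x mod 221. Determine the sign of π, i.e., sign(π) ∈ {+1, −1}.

+1

Trace 118: π^k(118) = [118, 1] for k=0..1.
π_118 has 117 disjoint cycles with lengths [2, 2, 2, 2, 2, 2, 2, 2, 2, 2, 2, 2, 2, 2, 2, 2, 2, 2, 2, 2, 2, 2, 2, 2, 2, 2, 2, 2, 2, 2, 2, 2, 2, 2, 2, 2, 2, 2, 2, 2, 2, 2, 2, 2, 2, 2, 2, 2, 2, 2, 2, 2, 2, 2, 2, 2, 2, 2, 2, 2, 2, 2, 2, 2, 2, 2, 2, 2, 2, 2, 2, 2, 2, 2, 2, 2, 2, 2, 2, 2, 2, 2, 2, 2, 2, 2, 2, 2, 2, 2, 2, 2, 2, 2, 2, 2, 2, 2, 2, 2, 2, 2, 2, 2, 1, 1, 1, 1, 1, 1, 1, 1, 1, 1, 1, 1, 1] on {0,…,220}.
n − c = 221 − 117 = 104; sign = (−1)^104 = +1.
Via Zolotarev, sign(π_{118}) = (118|221) = +1.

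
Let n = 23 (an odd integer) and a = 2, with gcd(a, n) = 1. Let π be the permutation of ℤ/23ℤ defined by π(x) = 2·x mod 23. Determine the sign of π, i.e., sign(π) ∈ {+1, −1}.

Start at x=13: 13 → 3 → 6 → 12 → 1 → 2 → 4 → … (one orbit).
π_2 has 3 disjoint cycles with lengths [11, 11, 1] on {0,…,22}.
3 cycles on 23: each ℓ→(−1)^(ℓ−1), product (−1)^20 = +1.
Via Zolotarev, sign(π_{2}) = (2|23) = +1.

+1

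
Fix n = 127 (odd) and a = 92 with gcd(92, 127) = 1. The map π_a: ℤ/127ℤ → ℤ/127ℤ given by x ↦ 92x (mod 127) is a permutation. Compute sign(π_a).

Start at x=48: 48 → 98 → 126 → 35 → 45 → 76 → 7 → … (one orbit).
2 cycles of lengths [126, 1].
2 cycles on 127: each ℓ→(−1)^(ℓ−1), product (−1)^125 = -1.
The Jacobi symbol (92|127) = -1 (Zolotarev) agrees.

-1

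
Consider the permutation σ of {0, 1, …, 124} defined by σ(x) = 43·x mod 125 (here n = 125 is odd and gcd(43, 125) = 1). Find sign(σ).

-1

Start at x=7: 7 → 51 → 68 → 49 → 107 → 101 → 93 → … (one orbit).
Decompose π into cycles: lengths [20, 20, 20, 20, 20, 4, 4, 4, 4, 4, 4, 1] (12 cycles, including the fixed point 0).
n − c = 125 − 12 = 113; sign = (−1)^113 = -1.
Via Zolotarev, sign(π_{43}) = (43|125) = -1.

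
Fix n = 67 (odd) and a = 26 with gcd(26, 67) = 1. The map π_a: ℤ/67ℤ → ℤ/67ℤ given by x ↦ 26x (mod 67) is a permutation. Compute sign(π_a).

Start at x=39: 39 → 9 → 33 → 54 → 64 → 56 → 49 → … (one orbit).
Cycle lengths of π_26 on ℤ/67ℤ: [33, 33, 1]; 3 cycles in total.
Σ(ℓ_i−1) = 67−3 = 64; sign = (−1)^64 = +1.
Zolotarev: (26|67) = +1, matching the cycle-count sign.

+1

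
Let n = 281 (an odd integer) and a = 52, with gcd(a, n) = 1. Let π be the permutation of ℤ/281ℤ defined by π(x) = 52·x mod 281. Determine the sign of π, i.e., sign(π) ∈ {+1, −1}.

-1

Orbit of 216 under x↦52x: [216, 273, 146, 5, 260, 32, 259]… (length divides ord_281(52)).
2 cycles of lengths [280, 1].
Σ(ℓ_i−1) = 281−2 = 279; sign = (−1)^279 = -1.
Zolotarev: (52|281) = -1, matching the cycle-count sign.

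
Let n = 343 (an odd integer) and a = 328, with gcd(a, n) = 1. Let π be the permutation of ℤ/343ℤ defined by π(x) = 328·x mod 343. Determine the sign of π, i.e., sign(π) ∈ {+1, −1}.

Start at x=230: 230 → 323 → 300 → 302 → 272 → 36 → 146 → … (one orbit).
Cycle type of π: 98×3 + 14×3 + 2×3 + 1; total 10 cycles.
n − c = 343 − 10 = 333; sign = (−1)^333 = -1.
The Jacobi symbol (328|343) = -1 (Zolotarev) agrees.

-1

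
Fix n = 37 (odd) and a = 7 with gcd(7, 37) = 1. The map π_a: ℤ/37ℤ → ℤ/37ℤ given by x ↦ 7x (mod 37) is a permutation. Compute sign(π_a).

+1

Start at x=1: 1 → 7 → 12 → 10 → 33 → 9 → 26 → … (one orbit).
The orbit structure of x ↦ 7x mod 37: 5 orbits of sizes [9, 9, 9, 9, 1].
sign(π) = (−1)^{n − #cycles} = (−1)^{37−5} = (−1)^32 = +1.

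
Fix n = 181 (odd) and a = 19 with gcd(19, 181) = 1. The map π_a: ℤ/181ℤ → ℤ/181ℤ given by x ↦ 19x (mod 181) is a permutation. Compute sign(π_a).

-1

Trace 162: π^k(162) = [162, 1, 19, 180] for k=0..3.
Decompose π into cycles: lengths [4, 4, 4, 4, 4, 4, 4, 4, 4, 4, 4, 4, 4, 4, 4, 4, 4, 4, 4, 4, 4, 4, 4, 4, 4, 4, 4, 4, 4, 4, 4, 4, 4, 4, 4, 4, 4, 4, 4, 4, 4, 4, 4, 4, 4, 1] (46 cycles, including the fixed point 0).
46 cycles on 181: each ℓ→(−1)^(ℓ−1), product (−1)^135 = -1.
Via Zolotarev, sign(π_{19}) = (19|181) = -1.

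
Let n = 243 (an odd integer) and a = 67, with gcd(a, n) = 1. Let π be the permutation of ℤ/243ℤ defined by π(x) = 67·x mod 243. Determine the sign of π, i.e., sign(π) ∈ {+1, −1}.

Orbit of 193 under x↦67x: [193, 52, 82, 148, 196, 10, 184]… (length divides ord_243(67)).
π_67 has 11 disjoint cycles with lengths [81, 81, 27, 27, 9, 9, 3, 3, 1, 1, 1] on {0,…,242}.
11 cycles on 243: each ℓ→(−1)^(ℓ−1), product (−1)^232 = +1.

+1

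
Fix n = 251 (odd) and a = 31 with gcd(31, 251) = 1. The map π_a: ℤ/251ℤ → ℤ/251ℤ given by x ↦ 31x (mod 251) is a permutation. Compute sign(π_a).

Start at x=237: 237 → 68 → 100 → 88 → 218 → 232 → 164 → … (one orbit).
π_31 has 3 disjoint cycles with lengths [125, 125, 1] on {0,…,250}.
3 cycles on 251: each ℓ→(−1)^(ℓ−1), product (−1)^248 = +1.

+1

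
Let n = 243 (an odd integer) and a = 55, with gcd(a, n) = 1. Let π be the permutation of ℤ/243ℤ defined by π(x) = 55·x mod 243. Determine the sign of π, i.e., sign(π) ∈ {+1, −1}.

+1

Orbit of 55 under x↦55x: [55, 109, 163, 217, 28, 82, 136]… (length divides ord_243(55)).
63 cycles of lengths [9, 9, 9, 9, 9, 9, 9, 9, 9, 9, 9, 9, 9, 9, 9, 9, 9, 9, 3, 3, 3, 3, 3, 3, 3, 3, 3, 3, 3, 3, 3, 3, 3, 3, 3, 3, 1, 1, 1, 1, 1, 1, 1, 1, 1, 1, 1, 1, 1, 1, 1, 1, 1, 1, 1, 1, 1, 1, 1, 1, 1, 1, 1].
63 cycles on 243: each ℓ→(−1)^(ℓ−1), product (−1)^180 = +1.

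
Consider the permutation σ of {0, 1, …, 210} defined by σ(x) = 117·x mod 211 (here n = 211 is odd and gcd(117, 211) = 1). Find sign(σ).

+1

Orbit of 185 under x↦117x: [185, 123, 43, 178, 148, 14, 161]… (length divides ord_211(117)).
Cycle type of π: 21×10 + 1; total 11 cycles.
sign(π) = (−1)^{n − #cycles} = (−1)^{211−11} = (−1)^200 = +1.
Check: (117/211) = +1 by Zolotarev.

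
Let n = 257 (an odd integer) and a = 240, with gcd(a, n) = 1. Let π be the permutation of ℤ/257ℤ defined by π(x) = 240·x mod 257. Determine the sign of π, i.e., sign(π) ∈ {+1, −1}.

Trace 17: π^k(17) = [17, 225, 30, 4, 189, 128, 137] for k=0..6.
9 cycles of lengths [32, 32, 32, 32, 32, 32, 32, 32, 1].
Σ(ℓ_i−1) = 257−9 = 248; sign = (−1)^248 = +1.
(240|257)_J = +1 (Zolotarev's lemma cross-check).

+1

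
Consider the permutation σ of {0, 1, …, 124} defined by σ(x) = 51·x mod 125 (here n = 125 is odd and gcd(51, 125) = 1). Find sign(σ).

Trace 26: π^k(26) = [26, 76, 1, 51, 101] for k=0..4.
Cycle lengths of π_51 on ℤ/125ℤ: [5, 5, 5, 5, 5, 5, 5, 5, 5, 5, 5, 5, 5, 5, 5, 5, 5, 5, 5, 5, 1, 1, 1, 1, 1, 1, 1, 1, 1, 1, 1, 1, 1, 1, 1, 1, 1, 1, 1, 1, 1, 1, 1, 1, 1]; 45 cycles in total.
sign(π) = (−1)^{n − #cycles} = (−1)^{125−45} = (−1)^80 = +1.
Via Zolotarev, sign(π_{51}) = (51|125) = +1.

+1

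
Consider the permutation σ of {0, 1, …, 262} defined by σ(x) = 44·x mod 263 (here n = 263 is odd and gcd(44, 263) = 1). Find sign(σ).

+1

Orbit of 78 under x↦44x: [78, 13, 46, 183, 162, 27, 136]… (length divides ord_263(44)).
The orbit structure of x ↦ 44x mod 263: 3 orbits of sizes [131, 131, 1].
With 3 cycles on 263 points, sign = (−1)^{263−3} = +1.
Via Zolotarev, sign(π_{44}) = (44|263) = +1.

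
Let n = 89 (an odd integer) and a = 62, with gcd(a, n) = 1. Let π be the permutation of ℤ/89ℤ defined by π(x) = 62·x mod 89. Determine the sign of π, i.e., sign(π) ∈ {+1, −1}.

-1

Trace 43: π^k(43) = [43, 85, 19, 21, 56, 1, 62] for k=0..6.
π_62 has 2 disjoint cycles with lengths [88, 1] on {0,…,88}.
Σ(ℓ_i−1) = 89−2 = 87; sign = (−1)^87 = -1.
(62|89)_J = -1 (Zolotarev's lemma cross-check).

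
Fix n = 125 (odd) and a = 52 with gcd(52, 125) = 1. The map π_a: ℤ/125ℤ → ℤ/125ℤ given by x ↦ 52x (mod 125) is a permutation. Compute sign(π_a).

Trace 28: π^k(28) = [28, 81, 87, 24, 123, 21, 92] for k=0..6.
Cycle type of π: 100 + 20 + 4 + 1; total 4 cycles.
n − c = 125 − 4 = 121; sign = (−1)^121 = -1.

-1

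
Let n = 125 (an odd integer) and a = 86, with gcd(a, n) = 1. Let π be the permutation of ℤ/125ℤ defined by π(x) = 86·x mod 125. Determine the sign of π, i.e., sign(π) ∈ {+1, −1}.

+1

Trace 26: π^k(26) = [26, 111, 46, 81, 91, 76, 36] for k=0..6.
The orbit structure of x ↦ 86x mod 125: 13 orbits of sizes [25, 25, 25, 25, 5, 5, 5, 5, 1, 1, 1, 1, 1].
sign(π) = (−1)^{n − #cycles} = (−1)^{125−13} = (−1)^112 = +1.
Check: (86/125) = +1 by Zolotarev.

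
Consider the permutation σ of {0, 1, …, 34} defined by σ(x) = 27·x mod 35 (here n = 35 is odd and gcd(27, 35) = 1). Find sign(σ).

Trace 27: π^k(27) = [27, 29, 13, 1] for k=0..3.
Decompose π into cycles: lengths [4, 4, 4, 4, 4, 4, 4, 2, 2, 2, 1] (11 cycles, including the fixed point 0).
With 11 cycles on 35 points, sign = (−1)^{35−11} = +1.
Via Zolotarev, sign(π_{27}) = (27|35) = +1.

+1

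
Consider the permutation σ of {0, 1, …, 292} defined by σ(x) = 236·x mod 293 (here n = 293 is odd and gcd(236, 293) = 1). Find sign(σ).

Trace 156: π^k(156) = [156, 191, 247, 278, 269, 196, 255] for k=0..6.
Cycle lengths of π_236 on ℤ/293ℤ: [146, 146, 1]; 3 cycles in total.
Σ(ℓ_i−1) = 293−3 = 290; sign = (−1)^290 = +1.

+1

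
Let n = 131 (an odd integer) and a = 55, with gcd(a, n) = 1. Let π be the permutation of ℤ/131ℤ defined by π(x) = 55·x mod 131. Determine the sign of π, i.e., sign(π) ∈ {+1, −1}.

Start at x=117: 117 → 16 → 94 → 61 → 80 → 77 → 43 → … (one orbit).
π_55 has 3 disjoint cycles with lengths [65, 65, 1] on {0,…,130}.
sign(π) = (−1)^{n − #cycles} = (−1)^{131−3} = (−1)^128 = +1.
Via Zolotarev, sign(π_{55}) = (55|131) = +1.

+1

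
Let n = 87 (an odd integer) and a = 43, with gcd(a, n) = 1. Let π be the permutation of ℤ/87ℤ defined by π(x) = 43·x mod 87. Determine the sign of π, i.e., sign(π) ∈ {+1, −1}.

-1

Orbit of 13 under x↦43x: [13, 37, 25, 31, 28, 73, 7]… (length divides ord_87(43)).
The orbit structure of x ↦ 43x mod 87: 6 orbits of sizes [28, 28, 28, 1, 1, 1].
6 cycles on 87: each ℓ→(−1)^(ℓ−1), product (−1)^81 = -1.
The Jacobi symbol (43|87) = -1 (Zolotarev) agrees.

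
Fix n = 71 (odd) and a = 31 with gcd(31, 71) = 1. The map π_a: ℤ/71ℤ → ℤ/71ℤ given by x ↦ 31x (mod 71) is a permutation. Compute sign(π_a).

-1

Start at x=69: 69 → 9 → 66 → 58 → 23 → 3 → 22 → … (one orbit).
Decompose π into cycles: lengths [70, 1] (2 cycles, including the fixed point 0).
71 − 2 = 69 transpositions; sign(π) = (−1)^69 = -1.
Via Zolotarev, sign(π_{31}) = (31|71) = -1.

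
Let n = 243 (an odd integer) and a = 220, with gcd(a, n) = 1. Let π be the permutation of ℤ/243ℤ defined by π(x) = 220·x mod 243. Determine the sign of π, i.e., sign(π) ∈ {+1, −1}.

Start at x=172: 172 → 175 → 106 → 235 → 184 → 142 → 136 → … (one orbit).
Cycle lengths of π_220 on ℤ/243ℤ: [81, 81, 27, 27, 9, 9, 3, 3, 1, 1, 1]; 11 cycles in total.
243 − 11 = 232 transpositions; sign(π) = (−1)^232 = +1.

+1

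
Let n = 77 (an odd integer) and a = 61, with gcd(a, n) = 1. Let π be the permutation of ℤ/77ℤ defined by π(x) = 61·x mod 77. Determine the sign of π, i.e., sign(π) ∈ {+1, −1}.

Trace 61: π^k(61) = [61, 25, 62, 9, 10, 71, 19] for k=0..6.
The orbit structure of x ↦ 61x mod 77: 5 orbits of sizes [30, 30, 10, 6, 1].
77 − 5 = 72 transpositions; sign(π) = (−1)^72 = +1.
Check: (61/77) = +1 by Zolotarev.

+1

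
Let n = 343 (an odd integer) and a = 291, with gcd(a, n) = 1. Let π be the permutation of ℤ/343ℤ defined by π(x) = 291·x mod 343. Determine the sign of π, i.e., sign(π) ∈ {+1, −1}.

Trace 282: π^k(282) = [282, 85, 39, 30, 155, 172, 317] for k=0..6.
Cycle type of π: 147×2 + 21×2 + 3×2 + 1; total 7 cycles.
Σ(ℓ_i−1) = 343−7 = 336; sign = (−1)^336 = +1.
The Jacobi symbol (291|343) = +1 (Zolotarev) agrees.

+1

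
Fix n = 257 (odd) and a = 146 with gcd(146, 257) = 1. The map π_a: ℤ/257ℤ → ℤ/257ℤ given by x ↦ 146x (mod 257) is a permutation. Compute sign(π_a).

+1

Orbit of 140 under x↦146x: [140, 137, 213, 1, 146, 242, 123]… (length divides ord_257(146)).
π_146 has 5 disjoint cycles with lengths [64, 64, 64, 64, 1] on {0,…,256}.
n − c = 257 − 5 = 252; sign = (−1)^252 = +1.
Check: (146/257) = +1 by Zolotarev.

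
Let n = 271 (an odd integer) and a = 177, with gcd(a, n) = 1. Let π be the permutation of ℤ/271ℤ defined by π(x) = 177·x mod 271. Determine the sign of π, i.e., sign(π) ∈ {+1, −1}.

Trace 106: π^k(106) = [106, 63, 40, 34, 56, 156, 241] for k=0..6.
Decompose π into cycles: lengths [135, 135, 1] (3 cycles, including the fixed point 0).
With 3 cycles on 271 points, sign = (−1)^{271−3} = +1.

+1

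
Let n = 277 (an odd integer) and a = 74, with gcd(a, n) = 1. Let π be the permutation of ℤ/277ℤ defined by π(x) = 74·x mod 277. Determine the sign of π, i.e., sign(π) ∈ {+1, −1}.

Trace 64: π^k(64) = [64, 27, 59, 211, 102, 69, 120] for k=0..6.
7 cycles of lengths [46, 46, 46, 46, 46, 46, 1].
277 − 7 = 270 transpositions; sign(π) = (−1)^270 = +1.
Zolotarev: (74|277) = +1, matching the cycle-count sign.

+1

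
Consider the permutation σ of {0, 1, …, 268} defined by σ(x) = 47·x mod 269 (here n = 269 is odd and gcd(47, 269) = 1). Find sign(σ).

Start at x=99: 99 → 80 → 263 → 256 → 196 → 66 → 143 → … (one orbit).
Cycle type of π: 67×4 + 1; total 5 cycles.
Σ(ℓ_i−1) = 269−5 = 264; sign = (−1)^264 = +1.

+1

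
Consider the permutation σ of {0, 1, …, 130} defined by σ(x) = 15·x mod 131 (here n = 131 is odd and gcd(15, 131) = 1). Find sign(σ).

Trace 15: π^k(15) = [15, 94, 100, 59, 99, 44, 5] for k=0..6.
Decompose π into cycles: lengths [65, 65, 1] (3 cycles, including the fixed point 0).
131 − 3 = 128 transpositions; sign(π) = (−1)^128 = +1.

+1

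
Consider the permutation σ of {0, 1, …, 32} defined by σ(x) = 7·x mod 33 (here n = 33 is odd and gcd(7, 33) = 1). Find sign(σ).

Trace 7: π^k(7) = [7, 16, 13, 25, 10, 4, 28] for k=0..6.
Cycle type of π: 10×3 + 1×3; total 6 cycles.
33 − 6 = 27 transpositions; sign(π) = (−1)^27 = -1.
Via Zolotarev, sign(π_{7}) = (7|33) = -1.

-1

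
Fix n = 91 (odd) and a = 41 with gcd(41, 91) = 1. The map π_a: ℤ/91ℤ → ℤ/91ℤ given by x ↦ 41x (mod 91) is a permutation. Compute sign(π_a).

+1

Trace 22: π^k(22) = [22, 83, 36, 20, 1, 41, 43] for k=0..6.
Cycle lengths of π_41 on ℤ/91ℤ: [12, 12, 12, 12, 12, 12, 12, 2, 2, 2, 1]; 11 cycles in total.
sign(π) = (−1)^{n − #cycles} = (−1)^{91−11} = (−1)^80 = +1.
(41|91)_J = +1 (Zolotarev's lemma cross-check).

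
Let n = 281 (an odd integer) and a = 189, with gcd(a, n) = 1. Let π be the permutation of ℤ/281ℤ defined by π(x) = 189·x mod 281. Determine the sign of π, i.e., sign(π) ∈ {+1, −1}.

-1

Start at x=181: 181 → 208 → 253 → 47 → 172 → 193 → 228 → … (one orbit).
The orbit structure of x ↦ 189x mod 281: 6 orbits of sizes [56, 56, 56, 56, 56, 1].
6 cycles on 281: each ℓ→(−1)^(ℓ−1), product (−1)^275 = -1.
(189|281)_J = -1 (Zolotarev's lemma cross-check).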